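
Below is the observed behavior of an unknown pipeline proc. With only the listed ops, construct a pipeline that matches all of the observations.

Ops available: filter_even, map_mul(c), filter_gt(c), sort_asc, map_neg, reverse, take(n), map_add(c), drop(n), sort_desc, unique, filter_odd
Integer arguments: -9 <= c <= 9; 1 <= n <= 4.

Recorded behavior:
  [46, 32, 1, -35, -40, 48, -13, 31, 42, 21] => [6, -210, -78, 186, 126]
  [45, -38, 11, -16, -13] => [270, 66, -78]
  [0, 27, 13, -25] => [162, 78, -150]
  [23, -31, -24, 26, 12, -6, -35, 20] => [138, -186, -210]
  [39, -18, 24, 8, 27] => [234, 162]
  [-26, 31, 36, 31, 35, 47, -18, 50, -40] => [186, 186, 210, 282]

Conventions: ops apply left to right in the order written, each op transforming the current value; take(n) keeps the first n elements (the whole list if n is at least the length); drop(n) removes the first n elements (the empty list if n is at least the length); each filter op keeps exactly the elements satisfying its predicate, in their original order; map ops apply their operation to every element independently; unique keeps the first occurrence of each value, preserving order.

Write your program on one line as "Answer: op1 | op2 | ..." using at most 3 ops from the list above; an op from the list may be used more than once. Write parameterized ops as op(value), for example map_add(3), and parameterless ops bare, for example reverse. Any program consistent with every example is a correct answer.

filter_odd | map_neg | map_mul(-6)

Check, running the answer program on each example:
  [46, 32, 1, -35, -40, 48, -13, 31, 42, 21] -> [1, -35, -13, 31, 21] -> [-1, 35, 13, -31, -21] -> [6, -210, -78, 186, 126]
  [45, -38, 11, -16, -13] -> [45, 11, -13] -> [-45, -11, 13] -> [270, 66, -78]
  [0, 27, 13, -25] -> [27, 13, -25] -> [-27, -13, 25] -> [162, 78, -150]
  [23, -31, -24, 26, 12, -6, -35, 20] -> [23, -31, -35] -> [-23, 31, 35] -> [138, -186, -210]
  [39, -18, 24, 8, 27] -> [39, 27] -> [-39, -27] -> [234, 162]
  [-26, 31, 36, 31, 35, 47, -18, 50, -40] -> [31, 31, 35, 47] -> [-31, -31, -35, -47] -> [186, 186, 210, 282]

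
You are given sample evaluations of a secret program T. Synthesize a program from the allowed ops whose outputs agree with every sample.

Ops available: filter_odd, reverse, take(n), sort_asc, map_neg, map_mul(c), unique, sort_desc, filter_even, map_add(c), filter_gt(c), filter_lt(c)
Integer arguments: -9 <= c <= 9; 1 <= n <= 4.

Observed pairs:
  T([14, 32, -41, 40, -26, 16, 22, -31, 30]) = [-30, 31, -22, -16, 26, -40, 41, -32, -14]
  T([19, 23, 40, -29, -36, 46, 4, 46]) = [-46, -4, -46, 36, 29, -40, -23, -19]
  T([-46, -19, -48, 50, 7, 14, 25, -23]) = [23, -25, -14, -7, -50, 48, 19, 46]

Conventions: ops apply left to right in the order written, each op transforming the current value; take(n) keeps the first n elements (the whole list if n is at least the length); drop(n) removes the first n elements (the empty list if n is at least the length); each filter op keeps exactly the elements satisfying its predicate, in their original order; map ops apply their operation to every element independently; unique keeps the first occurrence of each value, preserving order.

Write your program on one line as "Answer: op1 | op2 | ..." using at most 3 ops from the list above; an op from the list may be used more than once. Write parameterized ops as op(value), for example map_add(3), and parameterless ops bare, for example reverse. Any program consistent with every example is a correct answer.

map_neg | reverse

Check, running the answer program on each example:
  [14, 32, -41, 40, -26, 16, 22, -31, 30] -> [-14, -32, 41, -40, 26, -16, -22, 31, -30] -> [-30, 31, -22, -16, 26, -40, 41, -32, -14]
  [19, 23, 40, -29, -36, 46, 4, 46] -> [-19, -23, -40, 29, 36, -46, -4, -46] -> [-46, -4, -46, 36, 29, -40, -23, -19]
  [-46, -19, -48, 50, 7, 14, 25, -23] -> [46, 19, 48, -50, -7, -14, -25, 23] -> [23, -25, -14, -7, -50, 48, 19, 46]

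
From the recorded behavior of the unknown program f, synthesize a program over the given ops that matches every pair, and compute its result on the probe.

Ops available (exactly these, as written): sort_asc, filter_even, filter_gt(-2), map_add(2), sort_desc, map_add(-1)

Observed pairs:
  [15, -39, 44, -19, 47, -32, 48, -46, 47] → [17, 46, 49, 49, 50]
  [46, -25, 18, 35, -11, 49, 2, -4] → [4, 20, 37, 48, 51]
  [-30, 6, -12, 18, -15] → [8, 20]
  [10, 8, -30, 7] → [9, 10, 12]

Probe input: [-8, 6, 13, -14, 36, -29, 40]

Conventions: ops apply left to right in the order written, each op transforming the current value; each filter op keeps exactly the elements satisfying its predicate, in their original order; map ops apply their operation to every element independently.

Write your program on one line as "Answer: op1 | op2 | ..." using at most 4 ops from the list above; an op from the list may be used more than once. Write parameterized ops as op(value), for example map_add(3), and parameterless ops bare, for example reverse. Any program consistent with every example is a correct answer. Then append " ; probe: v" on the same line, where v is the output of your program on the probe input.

map_add(2) | filter_gt(-2) | sort_asc ; probe: [8, 15, 38, 42]

Check, running the answer program on each example:
  [15, -39, 44, -19, 47, -32, 48, -46, 47] -> [17, -37, 46, -17, 49, -30, 50, -44, 49] -> [17, 46, 49, 50, 49] -> [17, 46, 49, 49, 50]
  [46, -25, 18, 35, -11, 49, 2, -4] -> [48, -23, 20, 37, -9, 51, 4, -2] -> [48, 20, 37, 51, 4] -> [4, 20, 37, 48, 51]
  [-30, 6, -12, 18, -15] -> [-28, 8, -10, 20, -13] -> [8, 20] -> [8, 20]
  [10, 8, -30, 7] -> [12, 10, -28, 9] -> [12, 10, 9] -> [9, 10, 12]
  probe: [-8, 6, 13, -14, 36, -29, 40] -> [-6, 8, 15, -12, 38, -27, 42] -> [8, 15, 38, 42] -> [8, 15, 38, 42]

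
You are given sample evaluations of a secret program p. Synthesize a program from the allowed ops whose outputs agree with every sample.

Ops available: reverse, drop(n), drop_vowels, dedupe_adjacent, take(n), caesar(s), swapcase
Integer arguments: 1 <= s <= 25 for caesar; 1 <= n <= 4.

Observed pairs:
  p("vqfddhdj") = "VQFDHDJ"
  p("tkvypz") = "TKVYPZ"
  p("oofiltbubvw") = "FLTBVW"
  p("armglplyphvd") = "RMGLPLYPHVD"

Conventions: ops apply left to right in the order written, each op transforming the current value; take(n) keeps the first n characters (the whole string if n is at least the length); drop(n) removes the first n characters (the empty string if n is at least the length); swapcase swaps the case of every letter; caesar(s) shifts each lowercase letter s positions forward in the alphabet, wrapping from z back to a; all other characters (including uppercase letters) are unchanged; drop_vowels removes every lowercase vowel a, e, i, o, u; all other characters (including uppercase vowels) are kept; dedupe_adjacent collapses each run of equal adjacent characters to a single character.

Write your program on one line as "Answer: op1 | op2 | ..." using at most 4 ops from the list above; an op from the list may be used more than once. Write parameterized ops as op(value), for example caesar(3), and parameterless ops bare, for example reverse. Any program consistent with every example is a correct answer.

drop_vowels | dedupe_adjacent | swapcase

Check, running the answer program on each example:
  "vqfddhdj" -> "vqfddhdj" -> "vqfdhdj" -> "VQFDHDJ"
  "tkvypz" -> "tkvypz" -> "tkvypz" -> "TKVYPZ"
  "oofiltbubvw" -> "fltbbvw" -> "fltbvw" -> "FLTBVW"
  "armglplyphvd" -> "rmglplyphvd" -> "rmglplyphvd" -> "RMGLPLYPHVD"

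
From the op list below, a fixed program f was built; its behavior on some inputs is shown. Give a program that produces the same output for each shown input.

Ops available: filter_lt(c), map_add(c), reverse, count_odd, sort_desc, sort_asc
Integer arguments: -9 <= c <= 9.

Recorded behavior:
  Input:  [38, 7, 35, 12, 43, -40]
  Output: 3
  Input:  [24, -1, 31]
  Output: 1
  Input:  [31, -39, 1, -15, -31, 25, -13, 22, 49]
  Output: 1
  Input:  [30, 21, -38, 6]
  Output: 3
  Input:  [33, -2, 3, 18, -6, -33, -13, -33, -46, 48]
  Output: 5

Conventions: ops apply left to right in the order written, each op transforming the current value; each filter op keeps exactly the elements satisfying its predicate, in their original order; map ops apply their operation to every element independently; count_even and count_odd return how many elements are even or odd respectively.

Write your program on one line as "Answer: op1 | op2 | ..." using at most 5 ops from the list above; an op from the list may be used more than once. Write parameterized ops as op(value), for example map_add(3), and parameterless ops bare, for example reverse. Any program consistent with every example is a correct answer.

sort_asc | map_add(-4) | map_add(-5) | count_odd

Check, running the answer program on each example:
  [38, 7, 35, 12, 43, -40] -> [-40, 7, 12, 35, 38, 43] -> [-44, 3, 8, 31, 34, 39] -> [-49, -2, 3, 26, 29, 34] -> 3
  [24, -1, 31] -> [-1, 24, 31] -> [-5, 20, 27] -> [-10, 15, 22] -> 1
  [31, -39, 1, -15, -31, 25, -13, 22, 49] -> [-39, -31, -15, -13, 1, 22, 25, 31, 49] -> [-43, -35, -19, -17, -3, 18, 21, 27, 45] -> [-48, -40, -24, -22, -8, 13, 16, 22, 40] -> 1
  [30, 21, -38, 6] -> [-38, 6, 21, 30] -> [-42, 2, 17, 26] -> [-47, -3, 12, 21] -> 3
  [33, -2, 3, 18, -6, -33, -13, -33, -46, 48] -> [-46, -33, -33, -13, -6, -2, 3, 18, 33, 48] -> [-50, -37, -37, -17, -10, -6, -1, 14, 29, 44] -> [-55, -42, -42, -22, -15, -11, -6, 9, 24, 39] -> 5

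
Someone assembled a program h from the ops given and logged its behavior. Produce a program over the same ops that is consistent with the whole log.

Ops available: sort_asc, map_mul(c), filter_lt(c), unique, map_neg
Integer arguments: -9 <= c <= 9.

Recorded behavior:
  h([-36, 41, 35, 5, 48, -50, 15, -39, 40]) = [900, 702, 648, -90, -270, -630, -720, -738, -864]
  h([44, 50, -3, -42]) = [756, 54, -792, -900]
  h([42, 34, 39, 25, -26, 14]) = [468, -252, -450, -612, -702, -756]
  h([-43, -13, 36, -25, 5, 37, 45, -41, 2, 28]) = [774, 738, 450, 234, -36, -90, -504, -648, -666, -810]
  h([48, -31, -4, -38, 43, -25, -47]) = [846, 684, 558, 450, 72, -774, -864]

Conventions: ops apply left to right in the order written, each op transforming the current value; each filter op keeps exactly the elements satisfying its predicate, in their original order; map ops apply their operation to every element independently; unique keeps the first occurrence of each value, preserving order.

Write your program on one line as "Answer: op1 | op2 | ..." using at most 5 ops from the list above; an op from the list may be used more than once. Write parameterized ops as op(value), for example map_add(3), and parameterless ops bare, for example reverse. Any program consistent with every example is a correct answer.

map_neg | map_mul(2) | map_neg | sort_asc | map_mul(-9)

Check, running the answer program on each example:
  [-36, 41, 35, 5, 48, -50, 15, -39, 40] -> [36, -41, -35, -5, -48, 50, -15, 39, -40] -> [72, -82, -70, -10, -96, 100, -30, 78, -80] -> [-72, 82, 70, 10, 96, -100, 30, -78, 80] -> [-100, -78, -72, 10, 30, 70, 80, 82, 96] -> [900, 702, 648, -90, -270, -630, -720, -738, -864]
  [44, 50, -3, -42] -> [-44, -50, 3, 42] -> [-88, -100, 6, 84] -> [88, 100, -6, -84] -> [-84, -6, 88, 100] -> [756, 54, -792, -900]
  [42, 34, 39, 25, -26, 14] -> [-42, -34, -39, -25, 26, -14] -> [-84, -68, -78, -50, 52, -28] -> [84, 68, 78, 50, -52, 28] -> [-52, 28, 50, 68, 78, 84] -> [468, -252, -450, -612, -702, -756]
  [-43, -13, 36, -25, 5, 37, 45, -41, 2, 28] -> [43, 13, -36, 25, -5, -37, -45, 41, -2, -28] -> [86, 26, -72, 50, -10, -74, -90, 82, -4, -56] -> [-86, -26, 72, -50, 10, 74, 90, -82, 4, 56] -> [-86, -82, -50, -26, 4, 10, 56, 72, 74, 90] -> [774, 738, 450, 234, -36, -90, -504, -648, -666, -810]
  [48, -31, -4, -38, 43, -25, -47] -> [-48, 31, 4, 38, -43, 25, 47] -> [-96, 62, 8, 76, -86, 50, 94] -> [96, -62, -8, -76, 86, -50, -94] -> [-94, -76, -62, -50, -8, 86, 96] -> [846, 684, 558, 450, 72, -774, -864]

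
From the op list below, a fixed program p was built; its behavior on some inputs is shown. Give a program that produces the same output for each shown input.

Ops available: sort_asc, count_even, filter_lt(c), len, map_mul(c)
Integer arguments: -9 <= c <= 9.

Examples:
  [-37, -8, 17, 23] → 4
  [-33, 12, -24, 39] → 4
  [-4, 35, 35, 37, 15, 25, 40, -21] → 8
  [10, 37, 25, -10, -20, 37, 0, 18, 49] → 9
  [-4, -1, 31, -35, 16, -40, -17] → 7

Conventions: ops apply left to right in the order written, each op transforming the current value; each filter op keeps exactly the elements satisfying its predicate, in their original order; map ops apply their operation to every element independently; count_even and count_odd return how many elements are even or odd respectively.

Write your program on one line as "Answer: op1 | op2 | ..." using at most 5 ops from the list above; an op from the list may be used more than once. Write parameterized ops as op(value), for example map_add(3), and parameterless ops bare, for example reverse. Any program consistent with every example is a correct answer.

map_mul(-9) | map_mul(6) | sort_asc | count_even

Check, running the answer program on each example:
  [-37, -8, 17, 23] -> [333, 72, -153, -207] -> [1998, 432, -918, -1242] -> [-1242, -918, 432, 1998] -> 4
  [-33, 12, -24, 39] -> [297, -108, 216, -351] -> [1782, -648, 1296, -2106] -> [-2106, -648, 1296, 1782] -> 4
  [-4, 35, 35, 37, 15, 25, 40, -21] -> [36, -315, -315, -333, -135, -225, -360, 189] -> [216, -1890, -1890, -1998, -810, -1350, -2160, 1134] -> [-2160, -1998, -1890, -1890, -1350, -810, 216, 1134] -> 8
  [10, 37, 25, -10, -20, 37, 0, 18, 49] -> [-90, -333, -225, 90, 180, -333, 0, -162, -441] -> [-540, -1998, -1350, 540, 1080, -1998, 0, -972, -2646] -> [-2646, -1998, -1998, -1350, -972, -540, 0, 540, 1080] -> 9
  [-4, -1, 31, -35, 16, -40, -17] -> [36, 9, -279, 315, -144, 360, 153] -> [216, 54, -1674, 1890, -864, 2160, 918] -> [-1674, -864, 54, 216, 918, 1890, 2160] -> 7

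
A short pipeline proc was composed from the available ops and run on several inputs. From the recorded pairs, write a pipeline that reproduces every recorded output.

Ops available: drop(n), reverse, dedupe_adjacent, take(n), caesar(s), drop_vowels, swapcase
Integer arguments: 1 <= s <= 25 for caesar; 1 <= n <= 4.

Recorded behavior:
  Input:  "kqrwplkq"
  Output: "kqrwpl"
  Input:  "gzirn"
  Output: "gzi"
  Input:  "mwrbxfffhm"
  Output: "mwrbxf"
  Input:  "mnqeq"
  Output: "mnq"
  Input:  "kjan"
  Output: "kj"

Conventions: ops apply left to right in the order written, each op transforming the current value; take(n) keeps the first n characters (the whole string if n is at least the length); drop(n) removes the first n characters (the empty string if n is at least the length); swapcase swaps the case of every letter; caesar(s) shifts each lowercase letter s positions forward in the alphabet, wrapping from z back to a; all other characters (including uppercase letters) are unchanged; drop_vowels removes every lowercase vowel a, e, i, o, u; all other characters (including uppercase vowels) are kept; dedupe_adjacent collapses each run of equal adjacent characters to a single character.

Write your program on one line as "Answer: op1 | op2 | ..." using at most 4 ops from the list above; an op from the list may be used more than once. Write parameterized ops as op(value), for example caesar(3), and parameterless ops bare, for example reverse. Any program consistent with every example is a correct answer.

reverse | drop(2) | dedupe_adjacent | reverse

Check, running the answer program on each example:
  "kqrwplkq" -> "qklpwrqk" -> "lpwrqk" -> "lpwrqk" -> "kqrwpl"
  "gzirn" -> "nrizg" -> "izg" -> "izg" -> "gzi"
  "mwrbxfffhm" -> "mhfffxbrwm" -> "fffxbrwm" -> "fxbrwm" -> "mwrbxf"
  "mnqeq" -> "qeqnm" -> "qnm" -> "qnm" -> "mnq"
  "kjan" -> "najk" -> "jk" -> "jk" -> "kj"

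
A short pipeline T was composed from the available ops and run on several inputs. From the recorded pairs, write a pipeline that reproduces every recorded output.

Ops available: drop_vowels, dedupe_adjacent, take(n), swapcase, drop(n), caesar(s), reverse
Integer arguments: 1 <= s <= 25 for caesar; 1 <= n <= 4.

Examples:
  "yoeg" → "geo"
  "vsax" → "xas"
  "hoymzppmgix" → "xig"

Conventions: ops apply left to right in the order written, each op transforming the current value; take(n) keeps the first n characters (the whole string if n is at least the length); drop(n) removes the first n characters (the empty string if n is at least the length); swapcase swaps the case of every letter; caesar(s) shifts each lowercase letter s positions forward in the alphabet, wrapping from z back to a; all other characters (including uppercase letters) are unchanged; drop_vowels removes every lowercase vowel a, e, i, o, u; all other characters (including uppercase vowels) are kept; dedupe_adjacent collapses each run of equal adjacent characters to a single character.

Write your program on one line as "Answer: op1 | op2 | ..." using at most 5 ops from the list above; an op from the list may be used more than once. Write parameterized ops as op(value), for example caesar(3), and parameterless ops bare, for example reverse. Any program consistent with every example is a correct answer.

reverse | swapcase | take(3) | swapcase

Check, running the answer program on each example:
  "yoeg" -> "geoy" -> "GEOY" -> "GEO" -> "geo"
  "vsax" -> "xasv" -> "XASV" -> "XAS" -> "xas"
  "hoymzppmgix" -> "xigmppzmyoh" -> "XIGMPPZMYOH" -> "XIG" -> "xig"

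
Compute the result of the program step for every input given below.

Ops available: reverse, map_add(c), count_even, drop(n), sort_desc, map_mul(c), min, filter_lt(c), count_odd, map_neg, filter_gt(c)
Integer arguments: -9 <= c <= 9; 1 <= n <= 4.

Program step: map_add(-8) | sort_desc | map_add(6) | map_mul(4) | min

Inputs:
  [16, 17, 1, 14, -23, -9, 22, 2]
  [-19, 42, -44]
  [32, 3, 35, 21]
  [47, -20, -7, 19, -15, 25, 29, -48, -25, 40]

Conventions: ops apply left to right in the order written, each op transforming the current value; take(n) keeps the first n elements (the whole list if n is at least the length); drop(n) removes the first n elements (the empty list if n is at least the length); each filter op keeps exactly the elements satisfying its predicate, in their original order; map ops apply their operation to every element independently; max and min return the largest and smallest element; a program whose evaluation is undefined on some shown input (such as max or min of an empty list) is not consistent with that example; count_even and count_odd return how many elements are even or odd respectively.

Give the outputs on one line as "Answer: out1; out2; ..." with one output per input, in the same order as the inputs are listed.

-100; -184; 4; -200

Execution, op by op:
  [16, 17, 1, 14, -23, -9, 22, 2] -> [8, 9, -7, 6, -31, -17, 14, -6] -> [14, 9, 8, 6, -6, -7, -17, -31] -> [20, 15, 14, 12, 0, -1, -11, -25] -> [80, 60, 56, 48, 0, -4, -44, -100] -> -100
  [-19, 42, -44] -> [-27, 34, -52] -> [34, -27, -52] -> [40, -21, -46] -> [160, -84, -184] -> -184
  [32, 3, 35, 21] -> [24, -5, 27, 13] -> [27, 24, 13, -5] -> [33, 30, 19, 1] -> [132, 120, 76, 4] -> 4
  [47, -20, -7, 19, -15, 25, 29, -48, -25, 40] -> [39, -28, -15, 11, -23, 17, 21, -56, -33, 32] -> [39, 32, 21, 17, 11, -15, -23, -28, -33, -56] -> [45, 38, 27, 23, 17, -9, -17, -22, -27, -50] -> [180, 152, 108, 92, 68, -36, -68, -88, -108, -200] -> -200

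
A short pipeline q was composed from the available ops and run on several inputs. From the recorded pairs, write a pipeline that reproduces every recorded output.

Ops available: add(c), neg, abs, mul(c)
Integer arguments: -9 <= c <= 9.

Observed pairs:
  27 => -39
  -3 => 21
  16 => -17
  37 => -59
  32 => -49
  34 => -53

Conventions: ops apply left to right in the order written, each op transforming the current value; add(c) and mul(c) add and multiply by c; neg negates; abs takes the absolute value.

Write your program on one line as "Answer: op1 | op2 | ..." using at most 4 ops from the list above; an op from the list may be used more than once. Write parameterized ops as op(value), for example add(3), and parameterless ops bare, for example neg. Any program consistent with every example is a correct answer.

mul(-2) | add(7) | add(8)

Check, running the answer program on each example:
  27 -> -54 -> -47 -> -39
  -3 -> 6 -> 13 -> 21
  16 -> -32 -> -25 -> -17
  37 -> -74 -> -67 -> -59
  32 -> -64 -> -57 -> -49
  34 -> -68 -> -61 -> -53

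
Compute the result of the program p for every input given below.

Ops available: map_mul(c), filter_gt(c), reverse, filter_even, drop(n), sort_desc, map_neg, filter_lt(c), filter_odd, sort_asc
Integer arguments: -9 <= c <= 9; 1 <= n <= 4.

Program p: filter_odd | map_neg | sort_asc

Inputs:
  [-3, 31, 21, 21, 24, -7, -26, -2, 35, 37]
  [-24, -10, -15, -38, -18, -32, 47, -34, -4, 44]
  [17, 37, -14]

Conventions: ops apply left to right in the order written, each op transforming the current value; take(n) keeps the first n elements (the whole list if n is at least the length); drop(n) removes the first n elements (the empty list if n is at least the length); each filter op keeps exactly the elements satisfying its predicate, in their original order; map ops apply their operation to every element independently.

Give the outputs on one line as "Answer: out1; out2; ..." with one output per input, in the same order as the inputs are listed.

[-37, -35, -31, -21, -21, 3, 7]; [-47, 15]; [-37, -17]

Execution, op by op:
  [-3, 31, 21, 21, 24, -7, -26, -2, 35, 37] -> [-3, 31, 21, 21, -7, 35, 37] -> [3, -31, -21, -21, 7, -35, -37] -> [-37, -35, -31, -21, -21, 3, 7]
  [-24, -10, -15, -38, -18, -32, 47, -34, -4, 44] -> [-15, 47] -> [15, -47] -> [-47, 15]
  [17, 37, -14] -> [17, 37] -> [-17, -37] -> [-37, -17]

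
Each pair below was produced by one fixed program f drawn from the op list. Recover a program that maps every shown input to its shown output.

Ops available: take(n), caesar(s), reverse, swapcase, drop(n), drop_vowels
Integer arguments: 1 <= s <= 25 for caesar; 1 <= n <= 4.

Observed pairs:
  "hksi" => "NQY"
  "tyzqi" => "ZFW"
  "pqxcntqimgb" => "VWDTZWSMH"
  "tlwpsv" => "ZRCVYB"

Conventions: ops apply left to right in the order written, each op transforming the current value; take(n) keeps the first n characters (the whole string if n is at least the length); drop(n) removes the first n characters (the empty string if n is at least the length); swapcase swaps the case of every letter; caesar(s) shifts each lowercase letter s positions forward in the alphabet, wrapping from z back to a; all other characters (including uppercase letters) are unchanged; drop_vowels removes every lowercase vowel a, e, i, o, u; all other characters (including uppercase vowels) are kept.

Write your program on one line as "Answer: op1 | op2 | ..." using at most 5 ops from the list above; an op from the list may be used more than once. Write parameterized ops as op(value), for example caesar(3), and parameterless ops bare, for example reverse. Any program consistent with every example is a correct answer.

caesar(24) | caesar(8) | drop_vowels | swapcase

Check, running the answer program on each example:
  "hksi" -> "fiqg" -> "nqyo" -> "nqy" -> "NQY"
  "tyzqi" -> "rwxog" -> "zefwo" -> "zfw" -> "ZFW"
  "pqxcntqimgb" -> "novalrogkez" -> "vwditzwosmh" -> "vwdtzwsmh" -> "VWDTZWSMH"
  "tlwpsv" -> "rjunqt" -> "zrcvyb" -> "zrcvyb" -> "ZRCVYB"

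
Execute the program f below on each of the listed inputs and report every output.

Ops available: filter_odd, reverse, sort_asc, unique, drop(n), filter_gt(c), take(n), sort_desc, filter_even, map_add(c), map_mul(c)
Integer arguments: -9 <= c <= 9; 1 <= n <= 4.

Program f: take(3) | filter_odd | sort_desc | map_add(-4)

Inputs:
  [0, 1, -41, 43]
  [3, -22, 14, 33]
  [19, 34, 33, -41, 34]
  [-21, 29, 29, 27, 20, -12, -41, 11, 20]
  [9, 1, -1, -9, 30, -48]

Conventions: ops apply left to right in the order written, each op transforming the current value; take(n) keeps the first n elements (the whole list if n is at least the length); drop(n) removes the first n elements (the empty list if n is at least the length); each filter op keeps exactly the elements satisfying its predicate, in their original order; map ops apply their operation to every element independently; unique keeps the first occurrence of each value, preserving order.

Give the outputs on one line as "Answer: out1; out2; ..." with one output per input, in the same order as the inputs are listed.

Execution, op by op:
  [0, 1, -41, 43] -> [0, 1, -41] -> [1, -41] -> [1, -41] -> [-3, -45]
  [3, -22, 14, 33] -> [3, -22, 14] -> [3] -> [3] -> [-1]
  [19, 34, 33, -41, 34] -> [19, 34, 33] -> [19, 33] -> [33, 19] -> [29, 15]
  [-21, 29, 29, 27, 20, -12, -41, 11, 20] -> [-21, 29, 29] -> [-21, 29, 29] -> [29, 29, -21] -> [25, 25, -25]
  [9, 1, -1, -9, 30, -48] -> [9, 1, -1] -> [9, 1, -1] -> [9, 1, -1] -> [5, -3, -5]

[-3, -45]; [-1]; [29, 15]; [25, 25, -25]; [5, -3, -5]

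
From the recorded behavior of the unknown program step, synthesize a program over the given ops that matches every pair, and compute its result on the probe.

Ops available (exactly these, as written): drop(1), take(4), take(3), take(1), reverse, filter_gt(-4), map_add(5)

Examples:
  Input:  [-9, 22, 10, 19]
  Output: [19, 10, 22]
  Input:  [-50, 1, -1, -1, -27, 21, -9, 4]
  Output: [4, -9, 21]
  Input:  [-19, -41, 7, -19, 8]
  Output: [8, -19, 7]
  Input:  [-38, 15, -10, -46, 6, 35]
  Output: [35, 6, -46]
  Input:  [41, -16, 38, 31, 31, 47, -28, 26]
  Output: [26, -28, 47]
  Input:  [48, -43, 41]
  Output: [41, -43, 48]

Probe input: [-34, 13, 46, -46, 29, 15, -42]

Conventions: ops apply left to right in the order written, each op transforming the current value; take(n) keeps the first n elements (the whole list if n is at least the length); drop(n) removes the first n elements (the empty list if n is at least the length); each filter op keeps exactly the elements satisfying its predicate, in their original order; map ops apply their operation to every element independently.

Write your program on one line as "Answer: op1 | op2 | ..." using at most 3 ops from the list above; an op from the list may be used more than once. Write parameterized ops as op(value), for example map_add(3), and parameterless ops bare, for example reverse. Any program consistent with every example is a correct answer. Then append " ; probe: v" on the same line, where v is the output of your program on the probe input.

reverse | take(4) | take(3) ; probe: [-42, 15, 29]

Check, running the answer program on each example:
  [-9, 22, 10, 19] -> [19, 10, 22, -9] -> [19, 10, 22, -9] -> [19, 10, 22]
  [-50, 1, -1, -1, -27, 21, -9, 4] -> [4, -9, 21, -27, -1, -1, 1, -50] -> [4, -9, 21, -27] -> [4, -9, 21]
  [-19, -41, 7, -19, 8] -> [8, -19, 7, -41, -19] -> [8, -19, 7, -41] -> [8, -19, 7]
  [-38, 15, -10, -46, 6, 35] -> [35, 6, -46, -10, 15, -38] -> [35, 6, -46, -10] -> [35, 6, -46]
  [41, -16, 38, 31, 31, 47, -28, 26] -> [26, -28, 47, 31, 31, 38, -16, 41] -> [26, -28, 47, 31] -> [26, -28, 47]
  [48, -43, 41] -> [41, -43, 48] -> [41, -43, 48] -> [41, -43, 48]
  probe: [-34, 13, 46, -46, 29, 15, -42] -> [-42, 15, 29, -46, 46, 13, -34] -> [-42, 15, 29, -46] -> [-42, 15, 29]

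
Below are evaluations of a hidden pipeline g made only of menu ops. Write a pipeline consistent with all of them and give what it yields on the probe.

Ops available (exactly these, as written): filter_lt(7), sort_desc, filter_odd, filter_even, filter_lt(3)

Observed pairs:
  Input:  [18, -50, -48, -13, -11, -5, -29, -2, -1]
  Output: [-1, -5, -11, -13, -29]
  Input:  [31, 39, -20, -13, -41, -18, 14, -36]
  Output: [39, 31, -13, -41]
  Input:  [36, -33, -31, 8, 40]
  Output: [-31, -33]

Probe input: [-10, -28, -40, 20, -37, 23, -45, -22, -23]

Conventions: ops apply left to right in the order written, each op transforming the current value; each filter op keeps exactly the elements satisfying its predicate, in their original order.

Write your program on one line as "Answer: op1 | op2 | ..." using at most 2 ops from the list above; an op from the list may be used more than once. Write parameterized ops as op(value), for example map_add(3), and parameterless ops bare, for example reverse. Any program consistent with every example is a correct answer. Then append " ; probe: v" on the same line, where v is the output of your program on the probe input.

sort_desc | filter_odd ; probe: [23, -23, -37, -45]

Check, running the answer program on each example:
  [18, -50, -48, -13, -11, -5, -29, -2, -1] -> [18, -1, -2, -5, -11, -13, -29, -48, -50] -> [-1, -5, -11, -13, -29]
  [31, 39, -20, -13, -41, -18, 14, -36] -> [39, 31, 14, -13, -18, -20, -36, -41] -> [39, 31, -13, -41]
  [36, -33, -31, 8, 40] -> [40, 36, 8, -31, -33] -> [-31, -33]
  probe: [-10, -28, -40, 20, -37, 23, -45, -22, -23] -> [23, 20, -10, -22, -23, -28, -37, -40, -45] -> [23, -23, -37, -45]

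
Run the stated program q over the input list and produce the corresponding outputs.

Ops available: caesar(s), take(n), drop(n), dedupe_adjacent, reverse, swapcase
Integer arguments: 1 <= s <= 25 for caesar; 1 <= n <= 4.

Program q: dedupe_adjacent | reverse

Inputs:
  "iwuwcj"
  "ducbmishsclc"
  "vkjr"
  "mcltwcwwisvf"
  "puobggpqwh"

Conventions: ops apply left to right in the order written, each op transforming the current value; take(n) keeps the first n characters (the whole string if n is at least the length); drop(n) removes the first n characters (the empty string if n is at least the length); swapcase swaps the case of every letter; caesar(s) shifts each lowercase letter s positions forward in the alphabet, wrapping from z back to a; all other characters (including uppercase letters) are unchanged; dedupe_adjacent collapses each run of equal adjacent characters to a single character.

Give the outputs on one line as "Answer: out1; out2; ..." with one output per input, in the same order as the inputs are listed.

"jcwuwi"; "clcshsimbcud"; "rjkv"; "fvsiwcwtlcm"; "hwqpgboup"

Execution, op by op:
  "iwuwcj" -> "iwuwcj" -> "jcwuwi"
  "ducbmishsclc" -> "ducbmishsclc" -> "clcshsimbcud"
  "vkjr" -> "vkjr" -> "rjkv"
  "mcltwcwwisvf" -> "mcltwcwisvf" -> "fvsiwcwtlcm"
  "puobggpqwh" -> "puobgpqwh" -> "hwqpgboup"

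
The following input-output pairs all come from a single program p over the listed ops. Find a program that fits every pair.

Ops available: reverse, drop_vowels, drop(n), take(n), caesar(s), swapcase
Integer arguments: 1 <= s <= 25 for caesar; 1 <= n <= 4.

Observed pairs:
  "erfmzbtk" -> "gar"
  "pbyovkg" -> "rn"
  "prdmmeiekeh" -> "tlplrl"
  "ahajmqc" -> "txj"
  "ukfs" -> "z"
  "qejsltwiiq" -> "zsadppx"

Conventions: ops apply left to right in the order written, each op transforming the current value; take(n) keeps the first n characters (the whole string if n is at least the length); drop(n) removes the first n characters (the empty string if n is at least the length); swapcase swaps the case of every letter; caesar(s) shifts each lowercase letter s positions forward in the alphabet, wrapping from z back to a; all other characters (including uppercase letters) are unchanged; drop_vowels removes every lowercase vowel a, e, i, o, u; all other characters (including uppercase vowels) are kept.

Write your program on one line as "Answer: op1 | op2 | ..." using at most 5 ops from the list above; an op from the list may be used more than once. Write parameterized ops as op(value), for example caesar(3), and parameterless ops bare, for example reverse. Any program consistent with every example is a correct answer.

caesar(13) | drop_vowels | drop(3) | caesar(20)

Check, running the answer program on each example:
  "erfmzbtk" -> "reszmogx" -> "rszmgx" -> "mgx" -> "gar"
  "pbyovkg" -> "colbixt" -> "clbxt" -> "xt" -> "rn"
  "prdmmeiekeh" -> "ceqzzrvrxru" -> "cqzzrvrxr" -> "zrvrxr" -> "tlplrl"
  "ahajmqc" -> "nunwzdp" -> "nnwzdp" -> "zdp" -> "txj"
  "ukfs" -> "hxsf" -> "hxsf" -> "f" -> "z"
  "qejsltwiiq" -> "drwfygjvvd" -> "drwfygjvvd" -> "fygjvvd" -> "zsadppx"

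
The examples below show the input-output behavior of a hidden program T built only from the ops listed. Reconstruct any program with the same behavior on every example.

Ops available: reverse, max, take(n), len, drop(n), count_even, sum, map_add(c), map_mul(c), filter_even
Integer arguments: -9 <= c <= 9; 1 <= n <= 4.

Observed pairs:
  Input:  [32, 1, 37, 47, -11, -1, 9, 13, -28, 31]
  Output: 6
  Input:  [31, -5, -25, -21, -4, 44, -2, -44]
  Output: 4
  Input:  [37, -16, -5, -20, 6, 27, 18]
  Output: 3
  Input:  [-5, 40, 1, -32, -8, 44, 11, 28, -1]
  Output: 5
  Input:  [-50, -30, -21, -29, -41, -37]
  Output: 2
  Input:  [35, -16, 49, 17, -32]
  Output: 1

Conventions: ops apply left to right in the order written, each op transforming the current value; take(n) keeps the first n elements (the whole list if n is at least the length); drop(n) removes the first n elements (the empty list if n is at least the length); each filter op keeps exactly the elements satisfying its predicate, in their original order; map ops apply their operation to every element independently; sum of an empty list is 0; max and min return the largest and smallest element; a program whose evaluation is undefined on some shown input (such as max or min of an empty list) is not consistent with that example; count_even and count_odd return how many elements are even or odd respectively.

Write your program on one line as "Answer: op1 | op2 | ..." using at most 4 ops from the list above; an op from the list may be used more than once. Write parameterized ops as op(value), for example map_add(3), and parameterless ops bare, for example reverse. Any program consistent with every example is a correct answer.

map_mul(-6) | drop(4) | map_add(8) | len

Check, running the answer program on each example:
  [32, 1, 37, 47, -11, -1, 9, 13, -28, 31] -> [-192, -6, -222, -282, 66, 6, -54, -78, 168, -186] -> [66, 6, -54, -78, 168, -186] -> [74, 14, -46, -70, 176, -178] -> 6
  [31, -5, -25, -21, -4, 44, -2, -44] -> [-186, 30, 150, 126, 24, -264, 12, 264] -> [24, -264, 12, 264] -> [32, -256, 20, 272] -> 4
  [37, -16, -5, -20, 6, 27, 18] -> [-222, 96, 30, 120, -36, -162, -108] -> [-36, -162, -108] -> [-28, -154, -100] -> 3
  [-5, 40, 1, -32, -8, 44, 11, 28, -1] -> [30, -240, -6, 192, 48, -264, -66, -168, 6] -> [48, -264, -66, -168, 6] -> [56, -256, -58, -160, 14] -> 5
  [-50, -30, -21, -29, -41, -37] -> [300, 180, 126, 174, 246, 222] -> [246, 222] -> [254, 230] -> 2
  [35, -16, 49, 17, -32] -> [-210, 96, -294, -102, 192] -> [192] -> [200] -> 1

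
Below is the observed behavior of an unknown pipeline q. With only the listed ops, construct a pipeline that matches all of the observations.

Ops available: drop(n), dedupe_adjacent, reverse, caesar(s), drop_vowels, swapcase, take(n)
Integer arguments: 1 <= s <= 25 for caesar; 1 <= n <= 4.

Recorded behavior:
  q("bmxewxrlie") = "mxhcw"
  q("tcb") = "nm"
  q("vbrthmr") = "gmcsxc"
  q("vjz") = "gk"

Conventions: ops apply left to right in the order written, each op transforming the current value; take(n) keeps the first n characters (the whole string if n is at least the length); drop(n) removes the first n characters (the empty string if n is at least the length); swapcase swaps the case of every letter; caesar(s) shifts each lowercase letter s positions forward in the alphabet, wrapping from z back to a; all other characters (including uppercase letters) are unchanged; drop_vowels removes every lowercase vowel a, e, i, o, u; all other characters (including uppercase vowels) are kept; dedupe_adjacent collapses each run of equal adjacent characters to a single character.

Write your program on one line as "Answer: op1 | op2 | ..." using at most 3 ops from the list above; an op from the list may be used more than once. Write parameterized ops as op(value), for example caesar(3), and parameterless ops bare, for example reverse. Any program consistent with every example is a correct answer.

drop_vowels | caesar(11) | drop_vowels

Check, running the answer program on each example:
  "bmxewxrlie" -> "bmxwxrl" -> "mxihicw" -> "mxhcw"
  "tcb" -> "tcb" -> "enm" -> "nm"
  "vbrthmr" -> "vbrthmr" -> "gmcesxc" -> "gmcsxc"
  "vjz" -> "vjz" -> "guk" -> "gk"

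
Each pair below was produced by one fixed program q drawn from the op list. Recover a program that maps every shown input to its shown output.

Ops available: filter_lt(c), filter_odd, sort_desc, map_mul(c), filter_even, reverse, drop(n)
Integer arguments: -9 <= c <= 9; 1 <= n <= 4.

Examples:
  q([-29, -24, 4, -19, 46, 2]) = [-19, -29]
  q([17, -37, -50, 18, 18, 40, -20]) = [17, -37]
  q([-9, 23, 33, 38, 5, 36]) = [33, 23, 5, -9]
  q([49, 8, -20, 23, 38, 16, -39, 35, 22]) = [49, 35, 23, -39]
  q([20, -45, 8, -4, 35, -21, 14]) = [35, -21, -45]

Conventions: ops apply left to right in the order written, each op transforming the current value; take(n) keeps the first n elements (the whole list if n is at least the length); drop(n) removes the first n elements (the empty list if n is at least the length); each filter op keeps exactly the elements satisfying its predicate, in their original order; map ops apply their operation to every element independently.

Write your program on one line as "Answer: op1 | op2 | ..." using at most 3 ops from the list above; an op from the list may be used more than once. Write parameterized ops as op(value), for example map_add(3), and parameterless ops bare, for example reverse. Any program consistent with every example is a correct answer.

reverse | sort_desc | filter_odd

Check, running the answer program on each example:
  [-29, -24, 4, -19, 46, 2] -> [2, 46, -19, 4, -24, -29] -> [46, 4, 2, -19, -24, -29] -> [-19, -29]
  [17, -37, -50, 18, 18, 40, -20] -> [-20, 40, 18, 18, -50, -37, 17] -> [40, 18, 18, 17, -20, -37, -50] -> [17, -37]
  [-9, 23, 33, 38, 5, 36] -> [36, 5, 38, 33, 23, -9] -> [38, 36, 33, 23, 5, -9] -> [33, 23, 5, -9]
  [49, 8, -20, 23, 38, 16, -39, 35, 22] -> [22, 35, -39, 16, 38, 23, -20, 8, 49] -> [49, 38, 35, 23, 22, 16, 8, -20, -39] -> [49, 35, 23, -39]
  [20, -45, 8, -4, 35, -21, 14] -> [14, -21, 35, -4, 8, -45, 20] -> [35, 20, 14, 8, -4, -21, -45] -> [35, -21, -45]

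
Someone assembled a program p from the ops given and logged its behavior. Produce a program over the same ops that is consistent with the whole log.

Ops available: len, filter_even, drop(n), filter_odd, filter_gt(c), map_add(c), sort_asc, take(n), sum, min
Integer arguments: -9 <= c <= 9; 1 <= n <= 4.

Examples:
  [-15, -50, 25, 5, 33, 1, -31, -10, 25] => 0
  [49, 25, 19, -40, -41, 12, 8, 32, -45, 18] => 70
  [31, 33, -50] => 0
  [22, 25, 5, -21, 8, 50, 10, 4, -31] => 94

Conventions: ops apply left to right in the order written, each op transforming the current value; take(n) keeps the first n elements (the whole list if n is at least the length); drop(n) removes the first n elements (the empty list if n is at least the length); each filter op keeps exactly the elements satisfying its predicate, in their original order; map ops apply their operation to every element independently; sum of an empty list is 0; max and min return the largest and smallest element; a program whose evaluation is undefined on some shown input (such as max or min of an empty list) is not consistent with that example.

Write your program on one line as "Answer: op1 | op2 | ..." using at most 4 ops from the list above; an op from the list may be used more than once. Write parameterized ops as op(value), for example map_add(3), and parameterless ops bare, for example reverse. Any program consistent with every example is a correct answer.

filter_gt(-3) | filter_even | sum

Check, running the answer program on each example:
  [-15, -50, 25, 5, 33, 1, -31, -10, 25] -> [25, 5, 33, 1, 25] -> [] -> 0
  [49, 25, 19, -40, -41, 12, 8, 32, -45, 18] -> [49, 25, 19, 12, 8, 32, 18] -> [12, 8, 32, 18] -> 70
  [31, 33, -50] -> [31, 33] -> [] -> 0
  [22, 25, 5, -21, 8, 50, 10, 4, -31] -> [22, 25, 5, 8, 50, 10, 4] -> [22, 8, 50, 10, 4] -> 94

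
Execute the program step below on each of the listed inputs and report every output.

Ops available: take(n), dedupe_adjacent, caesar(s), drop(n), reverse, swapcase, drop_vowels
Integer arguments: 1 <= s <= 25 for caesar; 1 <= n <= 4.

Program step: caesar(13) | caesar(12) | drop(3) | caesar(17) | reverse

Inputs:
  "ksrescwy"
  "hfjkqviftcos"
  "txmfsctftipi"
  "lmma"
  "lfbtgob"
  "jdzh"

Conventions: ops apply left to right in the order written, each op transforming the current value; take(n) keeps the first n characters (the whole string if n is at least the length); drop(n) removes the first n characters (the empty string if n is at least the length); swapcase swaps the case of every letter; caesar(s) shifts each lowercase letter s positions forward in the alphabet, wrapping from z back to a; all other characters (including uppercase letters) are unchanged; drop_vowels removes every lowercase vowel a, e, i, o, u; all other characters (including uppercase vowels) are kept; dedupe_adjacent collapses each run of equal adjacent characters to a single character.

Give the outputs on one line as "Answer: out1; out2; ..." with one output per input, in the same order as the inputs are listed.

Execution, op by op:
  "ksrescwy" -> "xferfpjl" -> "jrqdrbvx" -> "drbvx" -> "uismo" -> "omsiu"
  "hfjkqviftcos" -> "uswxdivsgpbf" -> "geijpuhesbnr" -> "jpuhesbnr" -> "aglyvjsei" -> "iesjvylga"
  "txmfsctftipi" -> "gkzsfpgsgvcv" -> "swlerbseshoh" -> "erbseshoh" -> "visjvjyfy" -> "yfyjvjsiv"
  "lmma" -> "yzzn" -> "kllz" -> "z" -> "q" -> "q"
  "lfbtgob" -> "ysogtbo" -> "keasfna" -> "sfna" -> "jwer" -> "rewj"
  "jdzh" -> "wqmu" -> "icyg" -> "g" -> "x" -> "x"

"omsiu"; "iesjvylga"; "yfyjvjsiv"; "q"; "rewj"; "x"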